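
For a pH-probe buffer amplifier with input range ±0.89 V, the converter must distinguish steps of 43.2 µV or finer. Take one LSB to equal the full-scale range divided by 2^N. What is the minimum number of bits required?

16 bits

The full-scale span is 0.89 − (-0.89) = 1.78 V.
Levels needed ≥ 1.78/43.2 µV = 41200. 2^16 = 65536 suffices, so N_min = 16.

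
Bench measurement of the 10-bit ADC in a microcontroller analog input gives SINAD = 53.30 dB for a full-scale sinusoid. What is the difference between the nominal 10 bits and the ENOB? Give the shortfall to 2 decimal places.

Effective bits = (53.30 − 1.76)/6.02 = 8.5615.
Lost resolution: 10 − 8.5615 = 1.4385 bits.

1.44 bits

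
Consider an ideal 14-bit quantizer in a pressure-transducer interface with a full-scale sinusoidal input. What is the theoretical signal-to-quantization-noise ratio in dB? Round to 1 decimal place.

86.0 dB

For an ideal N-bit converter with full-scale sine input, SNR = 6.02 N + 1.76 dB. SNR = 6.02 × 14 + 1.76 = 84.28 + 1.76 = 86.04 dB.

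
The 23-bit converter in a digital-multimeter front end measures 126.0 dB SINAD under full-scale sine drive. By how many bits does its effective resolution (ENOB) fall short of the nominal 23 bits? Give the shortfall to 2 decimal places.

Effective bits = (126.0 − 1.76)/6.02 = 20.6379.
23 − 20.6379 = 2.36 bits below nominal.

2.36 bits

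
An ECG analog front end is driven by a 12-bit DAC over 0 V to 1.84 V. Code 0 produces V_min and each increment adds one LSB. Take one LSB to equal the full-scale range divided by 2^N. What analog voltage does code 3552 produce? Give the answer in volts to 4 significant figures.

Range is 1.84 V. LSB = 1.84 V / 2^12.
V_out = 0 + 3552 × (1.84/4096) V
      = 0 + 1.59563 = 1.59563 V.

1.596 V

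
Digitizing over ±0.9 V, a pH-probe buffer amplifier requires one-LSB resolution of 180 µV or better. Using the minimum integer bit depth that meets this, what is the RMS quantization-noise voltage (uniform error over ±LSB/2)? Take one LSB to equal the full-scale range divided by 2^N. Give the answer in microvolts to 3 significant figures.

The full-scale span is 0.9 − (-0.9) = 1.8 V.
Required number of levels: 1.8/180 µV = 10000; smallest N with 2^N ≥ that is 14.
LSB = 1.8 V ÷ 2^14 = 1.8/16384 V = 109.86 µV.
RMS noise = LSB/√12 = 31.7 µV.

31.7 µV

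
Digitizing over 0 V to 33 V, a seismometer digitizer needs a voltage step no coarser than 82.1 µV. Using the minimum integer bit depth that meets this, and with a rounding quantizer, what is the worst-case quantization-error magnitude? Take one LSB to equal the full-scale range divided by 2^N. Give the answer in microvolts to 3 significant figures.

V_FS = 33 V.
Required number of levels: 33/82.1 µV = 401950; smallest N with 2^N ≥ that is 19.
LSB = 33 V ÷ 2^19 = 33/524288 V = 62.943 µV.
|e|_max = LSB/2 = 31.5 µV.

31.5 µV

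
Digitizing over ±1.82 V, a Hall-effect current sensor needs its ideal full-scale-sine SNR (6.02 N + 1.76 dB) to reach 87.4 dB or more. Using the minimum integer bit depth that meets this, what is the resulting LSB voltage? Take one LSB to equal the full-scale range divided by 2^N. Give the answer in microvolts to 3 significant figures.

The full-scale span is 1.82 − (-1.82) = 3.64 V.
Solving 6.02 N ≥ 87.4 − 1.76: N ≥ 14.226. Round up → N = 15.
LSB = 3.64 V / 2^15 = 111 µV.

111 µV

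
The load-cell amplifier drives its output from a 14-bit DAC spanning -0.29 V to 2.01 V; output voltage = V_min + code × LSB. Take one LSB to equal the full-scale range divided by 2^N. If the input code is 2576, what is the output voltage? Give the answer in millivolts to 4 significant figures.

Range = 2.01 − (-0.29) = 2.3 V. LSB = 2.3 V / 2^14.
Output = V_min + (2576/16384) × range = -0.29 + 0.157227 × 2.3 V
      = -0.29 + 0.361621 = 0.0716211 V.

71.62 mV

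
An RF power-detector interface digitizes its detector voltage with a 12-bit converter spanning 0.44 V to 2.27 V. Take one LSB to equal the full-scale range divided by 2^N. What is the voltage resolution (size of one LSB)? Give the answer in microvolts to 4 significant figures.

446.8 µV

Full-scale range = 2.27 V − (0.44 V) = 1.83 V.
There are 2^12 = 4096 steps.
Step size = 1.83/4096 V = 446.8 µV.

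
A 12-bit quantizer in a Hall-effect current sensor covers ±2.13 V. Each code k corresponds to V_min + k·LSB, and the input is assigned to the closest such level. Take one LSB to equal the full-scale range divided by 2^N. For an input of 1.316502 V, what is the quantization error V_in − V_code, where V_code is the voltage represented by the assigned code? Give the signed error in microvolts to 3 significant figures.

Range = 2.13 − (-2.13) = 4.26 V. LSB = 4.26 V / 2^12 ≈ 1.040 mV.
(1.316502 − (-2.13)) / LSB = 3.446502 × 4096/4.26 = 3313.8198. Nearest integer: k = 3314.
Reconstructed level: -2.13 + 3314 × 4.26/4096 V = 1.316689453 V.
V_in − V_code = 1.316502 − (1.316689453) = −187 µV.

−187 µV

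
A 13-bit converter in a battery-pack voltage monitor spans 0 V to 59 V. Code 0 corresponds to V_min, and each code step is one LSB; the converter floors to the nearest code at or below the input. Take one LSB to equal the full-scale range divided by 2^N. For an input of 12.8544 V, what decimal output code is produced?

1784

V_FS = 59 V. LSB = 59 V / 2^13 ≈ 7.202 mV.
(V_in − V_min) × 2^13/range = (12.8544 − (0)) × 8192/59 = 1784.801.
Floor → code = 1784.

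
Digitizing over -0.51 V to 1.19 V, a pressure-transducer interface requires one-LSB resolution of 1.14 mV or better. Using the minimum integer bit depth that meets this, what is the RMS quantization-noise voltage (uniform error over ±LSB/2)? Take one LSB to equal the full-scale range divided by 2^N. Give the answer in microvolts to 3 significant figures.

Full-scale range = 1.19 V − (-0.51 V) = 1.7 V.
Need 2^N ≥ 1.7 V / 1.14 mV = 1491 → N_min = 11.
One LSB is 1.7 V / 2048 = 0.83008 mV.
RMS noise = LSB/√12 = 240 µV.

240 µV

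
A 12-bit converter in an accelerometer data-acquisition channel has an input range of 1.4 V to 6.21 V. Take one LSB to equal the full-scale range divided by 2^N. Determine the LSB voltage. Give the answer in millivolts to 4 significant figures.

1.174 mV

Span: 6.21 V − (1.4 V) = 4.81 V.
Number of codes = 2^12 = 4096.
LSB = 4.81 V ÷ 2^12 = 4.81/4096 V = 1.174 mV.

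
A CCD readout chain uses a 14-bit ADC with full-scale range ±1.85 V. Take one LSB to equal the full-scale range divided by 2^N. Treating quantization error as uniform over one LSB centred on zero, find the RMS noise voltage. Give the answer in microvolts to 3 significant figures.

Span: 1.85 V − (-1.85 V) = 3.7 V.
LSB = 3.7 V ÷ 2^14 = 3.7/16384 V = 225.83 µV.
V_rms = LSB/√12 = 225.83 µV / √12 = 65.2 µV.

65.2 µV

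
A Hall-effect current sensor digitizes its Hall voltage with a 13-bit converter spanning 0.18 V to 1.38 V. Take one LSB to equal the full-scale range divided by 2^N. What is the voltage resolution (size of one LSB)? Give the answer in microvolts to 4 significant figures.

Full-scale range = 1.38 V − (0.18 V) = 1.2 V.
2^13 = 8192 levels.
LSB = 1.2 V ÷ 2^13 = 1.2/8192 V = 146.5 µV.

146.5 µV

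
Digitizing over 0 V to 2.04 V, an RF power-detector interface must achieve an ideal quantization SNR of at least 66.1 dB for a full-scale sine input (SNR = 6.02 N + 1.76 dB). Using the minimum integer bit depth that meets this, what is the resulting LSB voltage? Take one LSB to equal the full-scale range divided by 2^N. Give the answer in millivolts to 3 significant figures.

0.996 mV

Range is 2.04 V.
N ≥ (66.1 − 1.76)/6.02 = 10.688 → N_min = 11.
One LSB is 2.04 V / 2048 = 0.996 mV.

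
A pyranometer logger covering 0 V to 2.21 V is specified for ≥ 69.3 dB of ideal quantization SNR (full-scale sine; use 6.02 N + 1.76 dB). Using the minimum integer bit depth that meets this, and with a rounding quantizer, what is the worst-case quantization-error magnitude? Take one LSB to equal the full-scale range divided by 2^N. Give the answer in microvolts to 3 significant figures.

270 µV

Span = 2.21 V.
N ≥ (69.3 − 1.76)/6.02 = 11.219 → N_min = 12.
LSB = 2.21 V / 2^12 = 0.53955 mV.
Half an LSB is 270 µV.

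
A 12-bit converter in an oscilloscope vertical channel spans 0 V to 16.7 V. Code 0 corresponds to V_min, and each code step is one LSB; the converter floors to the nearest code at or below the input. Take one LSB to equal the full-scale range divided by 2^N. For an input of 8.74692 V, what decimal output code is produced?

Full-scale range = 16.7 V. LSB = 16.7 V / 2^12 ≈ 4.077 mV.
code = ⌊(V_in − V_min)/LSB⌋ = ⌊(V_in − V_min) × 2^12 / range⌋
     = ⌊(8.74692 − (0)) × 4096 / 16.7⌋ = ⌊8.74692 × 4096/16.7⌋
     = ⌊2145.352⌋ = 2145.

2145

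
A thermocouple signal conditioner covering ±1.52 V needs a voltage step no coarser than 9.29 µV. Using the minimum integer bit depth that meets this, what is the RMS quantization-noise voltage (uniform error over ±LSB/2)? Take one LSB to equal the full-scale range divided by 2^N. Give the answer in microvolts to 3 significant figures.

Range = 1.52 − (-1.52) = 3.04 V.
Required number of levels: 3.04/9.29 µV = 327230; smallest N with 2^N ≥ that is 19.
Step size = 3.04/524288 V = 5.7983 µV.
RMS noise = LSB/√12 = 1.67 µV.

1.67 µV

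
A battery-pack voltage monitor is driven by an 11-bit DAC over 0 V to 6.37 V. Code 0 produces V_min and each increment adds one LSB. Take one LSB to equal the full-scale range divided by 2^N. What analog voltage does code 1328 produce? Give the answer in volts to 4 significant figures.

Full-scale range = 6.37 V. LSB = 6.37 V / 2^11.
Output = V_min + (1328/2048) × range = 0 + 0.648438 × 6.37 V
      = 0 V + 4.13055 V = 4.13055 V.

4.131 V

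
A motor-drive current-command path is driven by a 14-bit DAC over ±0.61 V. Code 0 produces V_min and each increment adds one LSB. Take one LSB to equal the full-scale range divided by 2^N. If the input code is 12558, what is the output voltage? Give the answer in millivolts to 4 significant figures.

Span: 0.61 V − (-0.61 V) = 1.22 V. LSB = 1.22 V / 2^14.
V_out = -0.61 + 12558 × (1.22/16384) V
      = -0.61 V + 0.935105 V = 0.325105 V.

325.1 mV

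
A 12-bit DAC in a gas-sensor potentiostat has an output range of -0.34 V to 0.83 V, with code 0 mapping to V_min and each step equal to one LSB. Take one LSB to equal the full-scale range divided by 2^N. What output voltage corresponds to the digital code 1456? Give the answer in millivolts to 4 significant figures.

75.90 mV

The full-scale span is 0.83 − (-0.34) = 1.17 V. LSB = 1.17 V / 2^12.
Output = V_min + (1456/4096) × range = -0.34 + 0.355469 × 1.17 V
      = -0.34 + 0.415898 = 0.0758984 V.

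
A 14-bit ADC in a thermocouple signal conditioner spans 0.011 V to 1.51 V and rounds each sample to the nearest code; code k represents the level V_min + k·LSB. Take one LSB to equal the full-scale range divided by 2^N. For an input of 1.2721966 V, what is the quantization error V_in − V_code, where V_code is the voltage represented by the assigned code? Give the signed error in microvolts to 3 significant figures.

−16.5 µV

Range = 1.51 − (0.011) = 1.499 V. LSB = 1.499 V / 2^14 ≈ 91.49 µV.
(V_in − V_min)/LSB = (1.2721966 − (0.011)) × 16384/1.499 = 13784.8199 → nearest code k = 13785.
V_code = V_min + k × range/2^14 = 0.011 + 13785 × 1.499/16384 = 1.2722130737 V.
Error = V_in − V_code = 1.2721966 − (1.2722130737) = −16.5 µV.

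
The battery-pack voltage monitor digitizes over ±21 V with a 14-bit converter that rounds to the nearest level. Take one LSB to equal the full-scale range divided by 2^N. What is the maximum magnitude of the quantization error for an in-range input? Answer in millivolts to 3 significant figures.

Full-scale range = 21 V − (-21 V) = 42 V.
Step size = 42/16384 V = 2.5635 mV.
Worst-case error for round-to-nearest is half an LSB: 1.28 mV.

1.28 mV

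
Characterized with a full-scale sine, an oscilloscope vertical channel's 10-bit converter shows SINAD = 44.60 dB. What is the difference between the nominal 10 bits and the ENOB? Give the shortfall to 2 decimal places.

N_eff = (44.60 − 1.76)/6.02 = 7.1163 bits.
Shortfall = 10 − 7.1163 = 2.8837 bits.

2.88 bits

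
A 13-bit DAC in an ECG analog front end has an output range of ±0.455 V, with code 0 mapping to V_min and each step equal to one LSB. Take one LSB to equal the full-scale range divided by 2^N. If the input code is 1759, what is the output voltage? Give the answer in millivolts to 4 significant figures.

The full-scale span is 0.455 − (-0.455) = 0.91 V. LSB = 0.91 V / 2^13.
Output = V_min + (1759/8192) × range = -0.455 + 0.214722 × 0.91 V
      = -0.455 + 0.195397 = -0.259603 V.

-259.6 mV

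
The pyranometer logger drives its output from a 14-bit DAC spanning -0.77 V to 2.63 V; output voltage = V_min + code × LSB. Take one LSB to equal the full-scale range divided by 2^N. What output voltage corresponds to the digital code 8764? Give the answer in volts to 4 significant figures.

Span: 2.63 V − (-0.77 V) = 3.4 V. LSB = 3.4 V / 2^14.
Output = V_min + (8764/16384) × range = -0.77 + 0.534912 × 3.4 V
      = -0.77 V + 1.81870 V = 1.04870 V.

1.049 V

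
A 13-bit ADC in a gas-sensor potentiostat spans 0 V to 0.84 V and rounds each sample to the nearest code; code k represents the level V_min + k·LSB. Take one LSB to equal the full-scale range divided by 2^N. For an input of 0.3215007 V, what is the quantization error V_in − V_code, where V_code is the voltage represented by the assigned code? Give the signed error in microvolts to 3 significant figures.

+40.7 µV

Full-scale range = 0.84 V. LSB = 0.84 V / 2^13 ≈ 102.5 µV.
(0.3215007 − (0)) / LSB = 0.3215007 × 8192/0.84 = 3135.3973. Nearest integer: k = 3135.
V_code = 0 + (3135/8192) × 0.84 = 0.3214599609 V.
Error = V_in − V_code = 0.3215007 − (0.3214599609) = +40.7 µV.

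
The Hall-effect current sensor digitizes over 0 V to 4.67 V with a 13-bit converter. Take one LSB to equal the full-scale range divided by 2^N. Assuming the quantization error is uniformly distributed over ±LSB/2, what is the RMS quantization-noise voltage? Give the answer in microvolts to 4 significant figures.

164.6 µV

Span = 4.67 V.
LSB = 4.67 V ÷ 2^13 = 4.67/8192 V = 0.570068 mV.
σ_q = LSB/√12 = 0.570068 mV/3.4641 = 164.6 µV.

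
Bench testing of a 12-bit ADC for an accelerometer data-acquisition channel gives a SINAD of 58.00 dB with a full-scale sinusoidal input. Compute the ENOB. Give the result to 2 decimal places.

Inverting SNR = 6.02 N + 1.76: N_eff = (58.00 − 1.76)/6.02 = 9.3422.

9.34 bits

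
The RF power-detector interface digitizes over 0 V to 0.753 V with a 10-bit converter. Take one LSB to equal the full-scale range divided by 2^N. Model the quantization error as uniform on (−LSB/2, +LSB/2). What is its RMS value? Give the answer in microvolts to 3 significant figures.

212 µV

Full-scale range = 0.753 V.
LSB = 0.753 V / 2^10 = 0.73535 mV.
RMS of a uniform error over width LSB is LSB/√12 = 212 µV.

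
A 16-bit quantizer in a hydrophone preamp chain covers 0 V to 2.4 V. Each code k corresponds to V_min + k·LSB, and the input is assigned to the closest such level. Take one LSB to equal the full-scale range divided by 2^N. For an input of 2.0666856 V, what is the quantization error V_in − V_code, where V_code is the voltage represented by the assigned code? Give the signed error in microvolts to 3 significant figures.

+10.8 µV

Full-scale range = 2.4 V. LSB = 2.4 V / 2^16 ≈ 36.62 µV.
(2.0666856 − (0)) / LSB = 2.0666856 × 65536/2.4 = 56434.2948. Nearest integer: k = 56434.
Reconstructed level: 0 + 56434 × 2.4/65536 V = 2.0666748047 V.
e = 2.0666856 − (2.0666748047) = +10.8 µV.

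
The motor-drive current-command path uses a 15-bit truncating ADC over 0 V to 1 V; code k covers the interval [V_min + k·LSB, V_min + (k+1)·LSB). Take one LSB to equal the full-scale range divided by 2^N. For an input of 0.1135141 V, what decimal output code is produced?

3719

Span = 1 V. LSB = 1 V / 2^15 ≈ 30.52 µV.
code = ⌊(V_in − V_min)/LSB⌋ = ⌊(V_in − V_min) × 2^15 / range⌋
     = ⌊(0.1135141 − (0)) × 32768 / 1⌋ = ⌊0.1135141 × 32768/1⌋
     = ⌊3719.630⌋ = 3719.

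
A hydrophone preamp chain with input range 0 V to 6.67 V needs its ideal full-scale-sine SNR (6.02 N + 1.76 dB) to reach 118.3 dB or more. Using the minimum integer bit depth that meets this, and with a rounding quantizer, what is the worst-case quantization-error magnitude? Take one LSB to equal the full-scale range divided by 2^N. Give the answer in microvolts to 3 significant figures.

3.18 µV

Range is 6.67 V.
Solving 6.02 N ≥ 118.3 − 1.76: N ≥ 19.359. Round up → N = 20.
Step size = 6.67/1048576 V = 6.3610 µV.
Max error for round-to-nearest is LSB/2 = 3.18 µV.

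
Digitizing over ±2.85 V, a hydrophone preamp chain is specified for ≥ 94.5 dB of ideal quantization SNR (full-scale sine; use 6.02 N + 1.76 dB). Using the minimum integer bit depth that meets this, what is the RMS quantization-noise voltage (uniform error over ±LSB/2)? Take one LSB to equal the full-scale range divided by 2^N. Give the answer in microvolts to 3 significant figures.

Range = 2.85 − (-2.85) = 5.7 V.
Solving 6.02 N ≥ 94.5 − 1.76: N ≥ 15.405. Round up → N = 16.
One LSB is 5.7 V / 65536 = 86.975 µV.
V_rms = LSB/√12 = 25.1 µV.

25.1 µV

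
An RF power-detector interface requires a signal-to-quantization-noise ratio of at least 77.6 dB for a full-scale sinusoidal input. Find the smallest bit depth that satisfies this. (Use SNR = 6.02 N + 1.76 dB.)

13 bits

N ≥ (77.6 − 1.76)/6.02 = 12.598 → N_min = 13.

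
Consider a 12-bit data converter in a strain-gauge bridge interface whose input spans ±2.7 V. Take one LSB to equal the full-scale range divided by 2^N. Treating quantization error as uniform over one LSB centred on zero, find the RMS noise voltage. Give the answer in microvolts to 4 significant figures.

Full-scale range = 2.7 V − (-2.7 V) = 5.4 V.
LSB = 5.4 V ÷ 2^12 = 5.4/4096 V = 1.31836 mV.
RMS of a uniform error over width LSB is LSB/√12 = 380.6 µV.

380.6 µV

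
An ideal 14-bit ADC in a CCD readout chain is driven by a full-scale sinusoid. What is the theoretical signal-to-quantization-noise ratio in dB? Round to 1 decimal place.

86.0 dB

For an ideal N-bit converter with full-scale sine input, SNR = 6.02 N + 1.76 dB. SNR = 6.02 × 14 + 1.76 = 84.28 + 1.76 = 86.04 dB.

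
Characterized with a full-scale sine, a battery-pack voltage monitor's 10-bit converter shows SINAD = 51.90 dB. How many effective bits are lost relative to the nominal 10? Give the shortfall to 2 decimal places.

1.67 bits

N_eff = (51.90 − 1.76)/6.02 = 8.3289 bits.
Shortfall = 10 − 8.3289 = 1.6711 bits.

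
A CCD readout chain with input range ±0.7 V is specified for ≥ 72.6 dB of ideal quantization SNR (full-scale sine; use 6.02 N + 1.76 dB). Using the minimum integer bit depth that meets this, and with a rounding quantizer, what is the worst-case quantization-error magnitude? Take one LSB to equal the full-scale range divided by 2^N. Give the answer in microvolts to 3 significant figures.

171 µV

Span: 0.7 V − (-0.7 V) = 1.4 V.
Solving 6.02 N ≥ 72.6 − 1.76: N ≥ 11.767. Round up → N = 12.
Step size = 1.4/4096 V = 341.80 µV.
Max error for round-to-nearest is LSB/2 = 171 µV.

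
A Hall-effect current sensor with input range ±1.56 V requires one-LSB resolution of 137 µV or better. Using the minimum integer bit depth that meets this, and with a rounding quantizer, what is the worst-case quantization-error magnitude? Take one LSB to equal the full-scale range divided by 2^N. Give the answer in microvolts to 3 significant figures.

47.6 µV

Range = 1.56 − (-1.56) = 3.12 V.
Required number of levels: 3.12/137 µV = 22774; smallest N with 2^N ≥ that is 15.
LSB = 3.12 V / 2^15 = 95.215 µV.
Max error for round-to-nearest is LSB/2 = 47.6 µV.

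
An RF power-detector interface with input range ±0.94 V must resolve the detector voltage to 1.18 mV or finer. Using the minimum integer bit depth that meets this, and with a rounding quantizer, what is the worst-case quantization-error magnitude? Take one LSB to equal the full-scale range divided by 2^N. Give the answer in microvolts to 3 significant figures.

459 µV

The full-scale span is 0.94 − (-0.94) = 1.88 V.
1.88 V / 1.18 mV = 1593. Since 2^10 = 1024 and 2^11 = 2048, N = 11.
Step size = 1.88/2048 V = 0.91797 mV.
Half an LSB is 459 µV.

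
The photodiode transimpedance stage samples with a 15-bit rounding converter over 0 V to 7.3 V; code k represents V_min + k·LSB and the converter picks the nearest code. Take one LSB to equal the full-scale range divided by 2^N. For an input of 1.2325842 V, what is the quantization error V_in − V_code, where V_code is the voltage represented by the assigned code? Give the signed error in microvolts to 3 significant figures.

V_FS = 7.3 V. LSB = 7.3 V / 2^15 ≈ 222.8 µV.
(1.2325842 − (0)) / LSB = 1.2325842 × 32768/7.3 = 5532.7834. Nearest integer: k = 5533.
V_code = 0 + (5533/32768) × 7.3 = 1.2326324463 V.
V_in − V_code = 1.2325842 − (1.2326324463) = −48.2 µV.

−48.2 µV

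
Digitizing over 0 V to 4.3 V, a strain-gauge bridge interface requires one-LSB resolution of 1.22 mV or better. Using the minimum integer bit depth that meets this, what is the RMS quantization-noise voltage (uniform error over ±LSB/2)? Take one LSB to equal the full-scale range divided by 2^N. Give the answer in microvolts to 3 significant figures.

Full-scale range = 4.3 V.
Required number of levels: 4.3/1.22 mV = 3524.6; smallest N with 2^N ≥ that is 12.
LSB = 4.3 V ÷ 2^12 = 4.3/4096 V = 1.0498 mV.
σ_q = LSB/√12 = 1.0498 mV/3.4641 = 303 µV.

303 µV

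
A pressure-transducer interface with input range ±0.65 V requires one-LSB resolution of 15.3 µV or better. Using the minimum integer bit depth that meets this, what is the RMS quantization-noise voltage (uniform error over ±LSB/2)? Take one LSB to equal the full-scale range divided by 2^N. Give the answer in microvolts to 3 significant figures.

2.86 µV

The full-scale span is 0.65 − (-0.65) = 1.3 V.
Need 2^N ≥ 1.3 V / 15.3 µV = 84970 → N_min = 17.
One LSB is 1.3 V / 131072 = 9.9182 µV.
V_rms = LSB/√12 = 2.86 µV.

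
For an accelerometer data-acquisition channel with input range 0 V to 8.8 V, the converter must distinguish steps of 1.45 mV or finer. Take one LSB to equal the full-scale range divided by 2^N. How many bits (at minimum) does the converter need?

Span = 8.8 V.
8.8 V / 1.45 mV = 6069. Since 2^12 = 4096 and 2^13 = 8192, N = 13.

13 bits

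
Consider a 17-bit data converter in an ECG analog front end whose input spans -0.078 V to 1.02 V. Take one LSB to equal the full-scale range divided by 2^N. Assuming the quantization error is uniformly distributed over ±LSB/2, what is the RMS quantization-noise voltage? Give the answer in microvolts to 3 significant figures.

2.42 µV

Span: 1.02 V − (-0.078 V) = 1.098 V.
LSB = 1.098 V ÷ 2^17 = 1.098/131072 V = 8.3771 µV.
V_rms = LSB/√12 = 8.3771 µV / √12 = 2.42 µV.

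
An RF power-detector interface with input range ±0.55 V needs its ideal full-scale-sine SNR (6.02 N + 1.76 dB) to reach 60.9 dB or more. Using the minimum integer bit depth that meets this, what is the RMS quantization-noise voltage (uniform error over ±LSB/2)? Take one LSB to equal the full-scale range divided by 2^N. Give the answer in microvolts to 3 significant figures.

Full-scale range = 0.55 V − (-0.55 V) = 1.1 V.
6.02 N + 1.76 ≥ 60.9 gives N ≥ 9.824, so the minimum integer is 10.
Step size = 1.1/1024 V = 1.0742 mV.
RMS noise = LSB/√12 = 310 µV.

310 µV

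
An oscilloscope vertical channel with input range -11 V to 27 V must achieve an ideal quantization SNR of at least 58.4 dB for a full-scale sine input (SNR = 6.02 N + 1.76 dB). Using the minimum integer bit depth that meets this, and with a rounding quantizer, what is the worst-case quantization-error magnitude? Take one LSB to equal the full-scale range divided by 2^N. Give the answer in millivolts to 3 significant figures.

Full-scale range = 27 V − (-11 V) = 38 V.
N ≥ (58.4 − 1.76)/6.02 = 9.409 → N_min = 10.
LSB = 38 V ÷ 2^10 = 38/1024 V = 37.109 mV.
Max error for round-to-nearest is LSB/2 = 18.6 mV.

18.6 mV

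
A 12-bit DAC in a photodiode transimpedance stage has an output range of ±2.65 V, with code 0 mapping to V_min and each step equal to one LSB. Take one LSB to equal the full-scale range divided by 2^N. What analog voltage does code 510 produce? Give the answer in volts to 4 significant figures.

Full-scale range = 2.65 V − (-2.65 V) = 5.3 V. LSB = 5.3 V / 2^12.
V_out = V_min + code × LSB = -2.65 V + 510 × 5.3 V / 4096
      = -2.65 + 0.659912 = -1.99009 V.

-1.990 V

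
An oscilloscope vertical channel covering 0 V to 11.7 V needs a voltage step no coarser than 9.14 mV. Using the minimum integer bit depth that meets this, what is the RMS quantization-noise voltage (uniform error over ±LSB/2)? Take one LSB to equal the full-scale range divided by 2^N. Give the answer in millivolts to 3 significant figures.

Range is 11.7 V.
Required number of levels: 11.7/9.14 mV = 1280.1; smallest N with 2^N ≥ that is 11.
LSB = 11.7 V ÷ 2^11 = 11.7/2048 V = 5.7129 mV.
V_rms = LSB/√12 = 1.65 mV.

1.65 mV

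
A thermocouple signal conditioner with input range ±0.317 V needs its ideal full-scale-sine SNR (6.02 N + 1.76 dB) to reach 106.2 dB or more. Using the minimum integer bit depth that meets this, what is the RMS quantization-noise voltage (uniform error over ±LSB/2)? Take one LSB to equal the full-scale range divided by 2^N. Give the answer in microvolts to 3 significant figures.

Full-scale range = 0.317 V − (-0.317 V) = 0.634 V.
N ≥ (106.2 − 1.76)/6.02 = 17.349 → N_min = 18.
One LSB is 0.634 V / 262144 = 2.4185 µV.
σ_q = LSB/√12 = 2.4185 µV/3.4641 = 0.698 µV.

0.698 µV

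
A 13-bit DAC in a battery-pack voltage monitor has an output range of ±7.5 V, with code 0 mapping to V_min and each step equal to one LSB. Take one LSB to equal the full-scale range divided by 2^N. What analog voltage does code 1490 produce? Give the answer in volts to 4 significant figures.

Range = 7.5 − (-7.5) = 15 V. LSB = 15 V / 2^13.
V_out = -7.5 + 1490 × (15/8192) V
      = -7.5 V + 2.72827 V = -4.77173 V.

-4.772 V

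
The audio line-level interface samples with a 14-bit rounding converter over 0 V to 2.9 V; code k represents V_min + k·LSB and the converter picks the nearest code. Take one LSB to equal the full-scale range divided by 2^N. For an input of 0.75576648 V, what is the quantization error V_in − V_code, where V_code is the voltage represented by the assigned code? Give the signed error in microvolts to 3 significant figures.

Range is 2.9 V. LSB = 2.9 V / 2^14 ≈ 177.0 µV.
(V_in − V_min)/LSB = (0.75576648 − (0)) × 16384/2.9 = 4269.8200 → nearest code k = 4270.
Reconstructed level: 0 + 4270 × 2.9/16384 V = 0.75579833984 V.
Error = V_in − V_code = 0.75576648 − (0.75579833984) = −31.9 µV.

−31.9 µV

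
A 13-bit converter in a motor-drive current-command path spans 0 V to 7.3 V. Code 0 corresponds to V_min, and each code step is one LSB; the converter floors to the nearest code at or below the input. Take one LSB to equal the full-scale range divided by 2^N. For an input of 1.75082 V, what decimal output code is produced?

Range is 7.3 V. LSB = 7.3 V / 2^13 ≈ 0.8911 mV.
code = ⌊(V_in − V_min)/LSB⌋ = ⌊(V_in − V_min) × 2^13 / range⌋
     = ⌊(1.75082 − (0)) × 8192 / 7.3⌋ = ⌊1.75082 × 8192/7.3⌋
     = ⌊1964.756⌋ = 1964.

1964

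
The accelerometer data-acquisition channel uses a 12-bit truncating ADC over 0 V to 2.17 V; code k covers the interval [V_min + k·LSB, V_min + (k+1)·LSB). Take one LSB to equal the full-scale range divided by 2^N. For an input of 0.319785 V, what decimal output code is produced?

603

V_FS = 2.17 V. LSB = 2.17 V / 2^12 ≈ 0.5298 mV.
(V_in − V_min) × 2^12/range = (0.319785 − (0)) × 4096/2.17 = 603.613.
Floor → code = 603.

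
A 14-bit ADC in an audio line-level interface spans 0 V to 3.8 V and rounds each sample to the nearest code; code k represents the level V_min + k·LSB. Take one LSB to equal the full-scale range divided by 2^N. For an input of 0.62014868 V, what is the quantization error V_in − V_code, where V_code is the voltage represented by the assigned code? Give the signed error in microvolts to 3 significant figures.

V_FS = 3.8 V. LSB = 3.8 V / 2^14 ≈ 231.9 µV.
(V_in − V_min)/LSB = (0.62014868 − (0)) × 16384/3.8 = 2673.8200 → nearest code k = 2674.
V_code = 0 + (2674/16384) × 3.8 = 0.62019042969 V.
V_in − V_code = 0.62014868 − (0.62019042969) = −41.7 µV.

−41.7 µV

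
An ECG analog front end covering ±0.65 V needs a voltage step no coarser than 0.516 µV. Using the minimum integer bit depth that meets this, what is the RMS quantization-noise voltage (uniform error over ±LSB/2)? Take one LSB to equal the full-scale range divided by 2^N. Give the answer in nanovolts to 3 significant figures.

89.5 nV

Span: 0.65 V − (-0.65 V) = 1.3 V.
Need 2^N ≥ 1.3 V / 0.516 µV = 2.519e6 → N_min = 22.
LSB = 1.3 V ÷ 2^22 = 1.3/4194304 V = 309.94 nV.
RMS noise = LSB/√12 = 89.5 nV.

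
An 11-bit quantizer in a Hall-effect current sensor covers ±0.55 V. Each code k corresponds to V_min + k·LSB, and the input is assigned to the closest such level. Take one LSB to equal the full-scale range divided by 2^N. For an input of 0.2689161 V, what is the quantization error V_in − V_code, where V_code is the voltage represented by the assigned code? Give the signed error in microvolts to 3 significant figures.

−176 µV

Range = 0.55 − (-0.55) = 1.1 V. LSB = 1.1 V / 2^11 ≈ 0.5371 mV.
(0.2689161 − (-0.55)) / LSB = 0.8189161 × 2048/1.1 = 1524.6729. Nearest integer: k = 1525.
Reconstructed level: -0.55 + 1525 × 1.1/2048 V = 0.2690917969 V.
e = 0.2689161 − (0.2690917969) = −176 µV.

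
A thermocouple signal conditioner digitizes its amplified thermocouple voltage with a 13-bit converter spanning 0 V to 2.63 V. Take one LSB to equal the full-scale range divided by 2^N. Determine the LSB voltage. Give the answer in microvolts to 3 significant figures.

V_FS = 2.63 V.
Number of codes = 2^13 = 8192.
LSB = 2.63 V ÷ 2^13 = 2.63/8192 V = 321 µV.

321 µV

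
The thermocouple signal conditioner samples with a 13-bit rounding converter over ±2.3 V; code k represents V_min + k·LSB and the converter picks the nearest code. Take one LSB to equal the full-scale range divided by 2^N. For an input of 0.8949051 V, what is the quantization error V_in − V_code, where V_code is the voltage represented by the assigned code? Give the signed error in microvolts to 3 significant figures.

The full-scale span is 2.3 − (-2.3) = 4.6 V. LSB = 4.6 V / 2^13 ≈ 0.5615 mV.
(0.8949051 − (-2.3)) / LSB = 3.1949051 × 8192/4.6 = 5689.7093. Nearest integer: k = 5690.
Reconstructed level: -2.3 + 5690 × 4.6/8192 V = 0.8950683594 V.
V_in − V_code = 0.8949051 − (0.8950683594) = −163 µV.

−163 µV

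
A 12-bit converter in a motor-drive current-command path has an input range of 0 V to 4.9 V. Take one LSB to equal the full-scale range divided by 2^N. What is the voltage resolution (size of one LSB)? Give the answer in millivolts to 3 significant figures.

1.20 mV

V_FS = 4.9 V.
Number of codes = 2^12 = 4096.
One LSB is 4.9 V / 4096 = 1.20 mV.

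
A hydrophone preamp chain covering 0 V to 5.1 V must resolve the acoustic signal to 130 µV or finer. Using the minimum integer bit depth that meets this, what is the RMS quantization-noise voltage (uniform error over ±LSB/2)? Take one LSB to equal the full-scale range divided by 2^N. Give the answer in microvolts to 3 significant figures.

V_FS = 5.1 V.
Required number of levels: 5.1/130 µV = 39231; smallest N with 2^N ≥ that is 16.
LSB = 5.1 V ÷ 2^16 = 5.1/65536 V = 77.820 µV.
σ_q = LSB/√12 = 77.820 µV/3.4641 = 22.5 µV.

22.5 µV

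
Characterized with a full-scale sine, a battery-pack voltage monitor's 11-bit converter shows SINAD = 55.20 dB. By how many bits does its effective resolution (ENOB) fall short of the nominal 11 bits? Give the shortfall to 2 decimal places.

2.12 bits

Effective bits = (55.20 − 1.76)/6.02 = 8.8771.
Shortfall = 11 − 8.8771 = 2.1229 bits.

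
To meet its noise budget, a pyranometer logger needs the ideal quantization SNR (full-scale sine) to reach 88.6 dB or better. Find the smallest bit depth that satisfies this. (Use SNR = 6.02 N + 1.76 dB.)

15 bits

N ≥ (88.6 − 1.76)/6.02 = 14.425 → N_min = 15.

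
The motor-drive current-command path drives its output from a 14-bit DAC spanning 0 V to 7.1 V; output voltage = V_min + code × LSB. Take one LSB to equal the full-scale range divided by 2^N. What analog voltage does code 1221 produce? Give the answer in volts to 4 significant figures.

0.5291 V

V_FS = 7.1 V. LSB = 7.1 V / 2^14.
Output = V_min + (1221/16384) × range = 0 + 0.0745239 × 7.1 V
      = 0 + 0.529120 = 0.529120 V.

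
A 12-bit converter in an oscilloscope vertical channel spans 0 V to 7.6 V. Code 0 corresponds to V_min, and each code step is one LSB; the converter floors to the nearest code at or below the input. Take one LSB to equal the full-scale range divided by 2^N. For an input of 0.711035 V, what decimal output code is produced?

Span = 7.6 V. LSB = 7.6 V / 2^12 ≈ 1.855 mV.
V_in − V_min = 0.711035 − (0) = 0.711035 V.
Divide by LSB: 0.711035 × 4096/7.6 = 383.2104.
Truncating gives code 383.

383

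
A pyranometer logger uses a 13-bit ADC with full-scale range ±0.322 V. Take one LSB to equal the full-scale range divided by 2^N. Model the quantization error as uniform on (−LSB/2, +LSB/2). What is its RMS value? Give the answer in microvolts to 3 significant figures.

Span: 0.322 V − (-0.322 V) = 0.644 V.
LSB = 0.644 V / 2^13 = 78.613 µV.
For a uniform distribution on [−LSB/2, +LSB/2], V_rms = LSB/√12 = 78.613 µV/3.4641 = 22.7 µV.

22.7 µV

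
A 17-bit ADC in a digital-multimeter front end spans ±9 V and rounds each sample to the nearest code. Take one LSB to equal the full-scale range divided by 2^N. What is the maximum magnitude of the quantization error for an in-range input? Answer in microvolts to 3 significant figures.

68.7 µV

Full-scale range = 9 V − (-9 V) = 18 V.
LSB = 18 V ÷ 2^17 = 18/131072 V = 137.33 µV.
Worst-case error for round-to-nearest is half an LSB: 68.7 µV.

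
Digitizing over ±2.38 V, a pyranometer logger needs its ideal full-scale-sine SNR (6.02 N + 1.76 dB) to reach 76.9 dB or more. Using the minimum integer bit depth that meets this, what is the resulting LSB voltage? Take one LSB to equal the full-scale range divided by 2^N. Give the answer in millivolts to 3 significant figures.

0.581 mV

The full-scale span is 2.38 − (-2.38) = 4.76 V.
Solving 6.02 N ≥ 76.9 − 1.76: N ≥ 12.482. Round up → N = 13.
One LSB is 4.76 V / 8192 = 0.581 mV.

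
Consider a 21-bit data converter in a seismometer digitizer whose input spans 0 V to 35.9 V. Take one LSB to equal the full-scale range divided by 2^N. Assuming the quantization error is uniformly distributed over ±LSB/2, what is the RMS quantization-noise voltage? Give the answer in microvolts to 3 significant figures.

4.94 µV

Span = 35.9 V.
LSB = 35.9 V / 2^21 = 17.118 µV.
V_rms = LSB/√12 = 17.118 µV / √12 = 4.94 µV.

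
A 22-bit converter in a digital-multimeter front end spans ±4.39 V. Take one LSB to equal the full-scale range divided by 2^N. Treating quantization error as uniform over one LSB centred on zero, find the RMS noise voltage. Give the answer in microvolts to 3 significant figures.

0.604 µV

Span: 4.39 V − (-4.39 V) = 8.78 V.
LSB = 8.78 V / 2^22 = 2.0933 µV.
V_rms = LSB/√12 = 2.0933 µV / √12 = 0.604 µV.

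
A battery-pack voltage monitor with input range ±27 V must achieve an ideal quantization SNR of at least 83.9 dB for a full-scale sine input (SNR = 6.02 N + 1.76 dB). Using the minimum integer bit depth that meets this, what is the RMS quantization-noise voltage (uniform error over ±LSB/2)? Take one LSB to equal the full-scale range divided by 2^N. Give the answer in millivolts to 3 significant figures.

0.951 mV

Full-scale range = 27 V − (-27 V) = 54 V.
Solving 6.02 N ≥ 83.9 − 1.76: N ≥ 13.645. Round up → N = 14.
One LSB is 54 V / 16384 = 3.2959 mV.
RMS noise = LSB/√12 = 0.951 mV.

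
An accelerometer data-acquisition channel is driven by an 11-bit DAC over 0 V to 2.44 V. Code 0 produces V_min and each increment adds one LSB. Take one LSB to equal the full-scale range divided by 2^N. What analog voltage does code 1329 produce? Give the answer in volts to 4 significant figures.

1.583 V

V_FS = 2.44 V. LSB = 2.44 V / 2^11.
V_out = 0 + 1329 × (2.44/2048) V
      = 0 V + 1.58338 V = 1.58338 V.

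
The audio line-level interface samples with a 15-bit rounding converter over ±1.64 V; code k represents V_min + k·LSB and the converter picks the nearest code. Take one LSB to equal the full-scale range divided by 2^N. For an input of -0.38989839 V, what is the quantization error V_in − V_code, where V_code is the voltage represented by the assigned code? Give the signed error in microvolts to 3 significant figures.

−18.0 µV

Range = 1.64 − (-1.64) = 3.28 V. LSB = 3.28 V / 2^15 ≈ 100.1 µV.
(V_in − V_min)/LSB = (-0.38989839 − (-1.64)) × 32768/3.28 = 12488.8200 → nearest code k = 12489.
V_code = V_min + k × range/2^15 = -1.64 + 12489 × 3.28/32768 = -0.38988037109 V.
Error = V_in − V_code = -0.38989839 − (-0.38988037109) = −18.0 µV.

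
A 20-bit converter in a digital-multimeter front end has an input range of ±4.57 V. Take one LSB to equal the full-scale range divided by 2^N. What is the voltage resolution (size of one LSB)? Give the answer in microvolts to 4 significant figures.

8.717 µV

The full-scale span is 4.57 − (-4.57) = 9.14 V.
2^20 = 1048576 levels.
LSB = 9.14 V / 2^20 = 8.717 µV.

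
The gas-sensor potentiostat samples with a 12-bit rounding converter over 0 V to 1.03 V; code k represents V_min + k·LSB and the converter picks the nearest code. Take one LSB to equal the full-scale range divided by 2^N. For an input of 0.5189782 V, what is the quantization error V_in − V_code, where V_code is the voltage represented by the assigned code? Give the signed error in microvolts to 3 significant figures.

−45.2 µV

V_FS = 1.03 V. LSB = 1.03 V / 2^12 ≈ 251.5 µV.
(0.5189782 − (0)) / LSB = 0.5189782 × 4096/1.03 = 2063.8201. Nearest integer: k = 2064.
V_code = V_min + k × range/2^12 = 0 + 2064 × 1.03/4096 = 0.5190234375 V.
e = 0.5189782 − (0.5190234375) = −45.2 µV.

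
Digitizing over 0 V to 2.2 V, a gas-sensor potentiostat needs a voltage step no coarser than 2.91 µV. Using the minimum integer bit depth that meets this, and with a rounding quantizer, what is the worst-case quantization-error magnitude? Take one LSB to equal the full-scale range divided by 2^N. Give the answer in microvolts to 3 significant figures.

1.05 µV

V_FS = 2.2 V.
2.2 V / 2.91 µV = 756000. Since 2^19 = 524288 and 2^20 = 1048576, N = 20.
One LSB is 2.2 V / 1048576 = 2.0981 µV.
|e|_max = LSB/2 = 1.05 µV.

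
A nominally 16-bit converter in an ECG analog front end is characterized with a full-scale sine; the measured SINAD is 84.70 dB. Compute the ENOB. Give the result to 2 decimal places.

13.78 bits

ENOB = (84.70 − 1.76)/6.02 = 13.7774 bits.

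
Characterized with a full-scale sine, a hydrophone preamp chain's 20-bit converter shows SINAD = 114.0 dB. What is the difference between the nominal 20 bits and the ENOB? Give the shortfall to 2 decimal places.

Effective bits = (114.0 − 1.76)/6.02 = 18.6445.
Lost resolution: 20 − 18.6445 = 1.3555 bits.

1.36 bits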